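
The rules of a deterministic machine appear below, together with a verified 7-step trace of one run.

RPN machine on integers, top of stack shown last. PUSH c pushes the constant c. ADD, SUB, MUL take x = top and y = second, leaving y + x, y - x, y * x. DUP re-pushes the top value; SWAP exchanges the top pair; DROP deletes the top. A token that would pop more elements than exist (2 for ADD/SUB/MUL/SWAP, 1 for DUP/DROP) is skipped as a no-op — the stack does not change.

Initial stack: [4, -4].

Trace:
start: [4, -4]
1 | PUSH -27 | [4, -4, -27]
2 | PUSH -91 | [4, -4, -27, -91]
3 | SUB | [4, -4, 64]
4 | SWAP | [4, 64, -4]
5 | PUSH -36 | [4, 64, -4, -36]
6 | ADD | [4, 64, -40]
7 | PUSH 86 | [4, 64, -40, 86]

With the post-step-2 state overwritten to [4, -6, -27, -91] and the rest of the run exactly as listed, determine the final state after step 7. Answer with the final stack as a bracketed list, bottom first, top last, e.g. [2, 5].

state after step 2 := [4, -6, -27, -91]
3 | SUB | [4, -6, 64]
4 | SWAP | [4, 64, -6]
5 | PUSH -36 | [4, 64, -6, -36]
6 | ADD | [4, 64, -42]
7 | PUSH 86 | [4, 64, -42, 86]

[4, 64, -42, 86]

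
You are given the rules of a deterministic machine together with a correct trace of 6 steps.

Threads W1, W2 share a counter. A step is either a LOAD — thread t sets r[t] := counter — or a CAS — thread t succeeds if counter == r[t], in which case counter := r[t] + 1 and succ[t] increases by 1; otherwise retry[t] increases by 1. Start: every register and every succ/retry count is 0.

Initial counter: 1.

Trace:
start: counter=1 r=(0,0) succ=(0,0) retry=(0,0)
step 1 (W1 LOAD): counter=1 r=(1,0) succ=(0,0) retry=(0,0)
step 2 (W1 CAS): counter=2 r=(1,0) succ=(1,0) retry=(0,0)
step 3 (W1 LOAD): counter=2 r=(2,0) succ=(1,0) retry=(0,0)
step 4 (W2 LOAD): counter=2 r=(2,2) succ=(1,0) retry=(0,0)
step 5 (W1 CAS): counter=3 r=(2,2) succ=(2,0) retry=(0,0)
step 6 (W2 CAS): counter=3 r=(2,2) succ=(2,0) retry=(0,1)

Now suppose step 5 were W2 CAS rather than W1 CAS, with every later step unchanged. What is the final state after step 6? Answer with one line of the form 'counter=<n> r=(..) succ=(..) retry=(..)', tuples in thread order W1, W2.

(re-executing from step 5 with the substitution; state before step 5: counter=2 r=(2,2) succ=(1,0) retry=(0,0))
step 5 (W2 CAS): counter=3 r=(2,2) succ=(1,1) retry=(0,0)
step 6 (W2 CAS): counter=3 r=(2,2) succ=(1,1) retry=(0,1)

counter=3 r=(2,2) succ=(1,1) retry=(0,1)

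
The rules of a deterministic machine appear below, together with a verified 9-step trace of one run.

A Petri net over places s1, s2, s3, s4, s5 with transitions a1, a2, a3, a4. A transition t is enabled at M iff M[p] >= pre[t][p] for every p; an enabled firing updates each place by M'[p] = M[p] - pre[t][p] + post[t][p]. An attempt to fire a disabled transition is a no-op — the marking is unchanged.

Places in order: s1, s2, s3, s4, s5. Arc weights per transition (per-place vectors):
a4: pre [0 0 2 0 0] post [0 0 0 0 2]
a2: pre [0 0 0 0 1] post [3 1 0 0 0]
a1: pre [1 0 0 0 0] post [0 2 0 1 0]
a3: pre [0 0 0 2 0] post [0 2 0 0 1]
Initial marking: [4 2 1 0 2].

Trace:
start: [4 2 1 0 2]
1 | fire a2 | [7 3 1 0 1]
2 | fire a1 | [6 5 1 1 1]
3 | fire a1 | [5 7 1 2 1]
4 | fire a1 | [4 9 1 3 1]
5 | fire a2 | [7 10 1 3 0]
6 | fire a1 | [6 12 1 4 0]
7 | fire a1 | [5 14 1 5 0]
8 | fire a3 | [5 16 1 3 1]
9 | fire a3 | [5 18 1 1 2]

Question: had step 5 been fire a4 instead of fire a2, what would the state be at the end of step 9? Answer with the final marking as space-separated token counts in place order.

(re-executing from step 5 with the substitution; state before step 5: [4 9 1 3 1])
5 | fire a4 | [4 9 1 3 1]
6 | fire a1 | [3 11 1 4 1]
7 | fire a1 | [2 13 1 5 1]
8 | fire a3 | [2 15 1 3 2]
9 | fire a3 | [2 17 1 1 3]

2 17 1 1 3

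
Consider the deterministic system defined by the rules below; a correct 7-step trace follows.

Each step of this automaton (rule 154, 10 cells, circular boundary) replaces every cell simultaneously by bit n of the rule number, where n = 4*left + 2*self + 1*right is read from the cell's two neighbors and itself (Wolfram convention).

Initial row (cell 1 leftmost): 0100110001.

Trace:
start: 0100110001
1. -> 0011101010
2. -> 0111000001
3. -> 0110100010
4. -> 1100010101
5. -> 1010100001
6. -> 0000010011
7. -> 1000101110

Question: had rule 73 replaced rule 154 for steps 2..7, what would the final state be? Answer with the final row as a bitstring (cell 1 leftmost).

(re-executing steps 2..7 under rule 73; state before step 2: 0011101010)
2. -> 1010100000
3. -> 0000001110
4. -> 1111101010
5. -> 1000100000
6. -> 0010001110
7. -> 1000101010

1000101010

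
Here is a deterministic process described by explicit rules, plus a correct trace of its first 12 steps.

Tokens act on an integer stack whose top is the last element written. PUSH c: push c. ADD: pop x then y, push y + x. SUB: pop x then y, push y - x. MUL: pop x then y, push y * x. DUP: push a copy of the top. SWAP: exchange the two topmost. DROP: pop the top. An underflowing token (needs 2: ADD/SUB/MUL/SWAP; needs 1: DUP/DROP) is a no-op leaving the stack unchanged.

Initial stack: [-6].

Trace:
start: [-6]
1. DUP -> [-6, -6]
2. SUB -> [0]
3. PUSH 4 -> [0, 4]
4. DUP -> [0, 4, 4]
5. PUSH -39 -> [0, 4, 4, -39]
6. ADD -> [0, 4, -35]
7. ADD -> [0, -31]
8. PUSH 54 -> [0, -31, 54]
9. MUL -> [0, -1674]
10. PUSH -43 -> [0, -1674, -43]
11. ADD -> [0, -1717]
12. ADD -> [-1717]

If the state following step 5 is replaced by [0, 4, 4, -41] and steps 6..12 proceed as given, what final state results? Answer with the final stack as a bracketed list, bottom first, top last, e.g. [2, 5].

[-1825]

state after step 5 := [0, 4, 4, -41]
6. ADD -> [0, 4, -37]
7. ADD -> [0, -33]
8. PUSH 54 -> [0, -33, 54]
9. MUL -> [0, -1782]
10. PUSH -43 -> [0, -1782, -43]
11. ADD -> [0, -1825]
12. ADD -> [-1825]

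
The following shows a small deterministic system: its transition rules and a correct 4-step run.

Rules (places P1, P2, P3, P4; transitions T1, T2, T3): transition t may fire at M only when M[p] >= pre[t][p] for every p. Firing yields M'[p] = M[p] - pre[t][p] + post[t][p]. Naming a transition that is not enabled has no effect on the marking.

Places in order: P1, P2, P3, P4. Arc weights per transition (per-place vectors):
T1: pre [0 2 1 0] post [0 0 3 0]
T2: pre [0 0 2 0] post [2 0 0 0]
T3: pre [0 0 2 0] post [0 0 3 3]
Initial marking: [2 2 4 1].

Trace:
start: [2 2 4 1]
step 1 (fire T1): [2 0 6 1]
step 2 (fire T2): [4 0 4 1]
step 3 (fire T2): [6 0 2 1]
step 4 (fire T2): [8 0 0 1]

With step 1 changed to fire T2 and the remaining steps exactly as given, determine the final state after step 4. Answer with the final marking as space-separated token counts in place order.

6 2 0 1

(re-executing from step 1 with the substitution; state before step 1: [2 2 4 1])
step 1 (fire T2): [4 2 2 1]
step 2 (fire T2): [6 2 0 1]
step 3 (fire T2): [6 2 0 1]
step 4 (fire T2): [6 2 0 1]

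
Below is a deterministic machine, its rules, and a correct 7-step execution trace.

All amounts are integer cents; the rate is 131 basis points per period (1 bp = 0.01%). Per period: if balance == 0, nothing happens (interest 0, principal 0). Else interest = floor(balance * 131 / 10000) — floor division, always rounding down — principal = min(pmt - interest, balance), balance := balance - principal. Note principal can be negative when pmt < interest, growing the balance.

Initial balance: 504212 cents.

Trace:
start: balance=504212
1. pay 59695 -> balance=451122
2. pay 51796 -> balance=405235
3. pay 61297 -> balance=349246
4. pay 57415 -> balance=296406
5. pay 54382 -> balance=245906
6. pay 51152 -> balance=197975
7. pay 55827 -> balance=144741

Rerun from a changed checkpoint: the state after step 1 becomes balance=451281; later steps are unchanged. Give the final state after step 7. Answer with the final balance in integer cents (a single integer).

state after step 1 := balance=451281
2. pay 51796 -> balance=405396
3. pay 61297 -> balance=349409
4. pay 57415 -> balance=296571
5. pay 54382 -> balance=246074
6. pay 51152 -> balance=198145
7. pay 55827 -> balance=144913

144913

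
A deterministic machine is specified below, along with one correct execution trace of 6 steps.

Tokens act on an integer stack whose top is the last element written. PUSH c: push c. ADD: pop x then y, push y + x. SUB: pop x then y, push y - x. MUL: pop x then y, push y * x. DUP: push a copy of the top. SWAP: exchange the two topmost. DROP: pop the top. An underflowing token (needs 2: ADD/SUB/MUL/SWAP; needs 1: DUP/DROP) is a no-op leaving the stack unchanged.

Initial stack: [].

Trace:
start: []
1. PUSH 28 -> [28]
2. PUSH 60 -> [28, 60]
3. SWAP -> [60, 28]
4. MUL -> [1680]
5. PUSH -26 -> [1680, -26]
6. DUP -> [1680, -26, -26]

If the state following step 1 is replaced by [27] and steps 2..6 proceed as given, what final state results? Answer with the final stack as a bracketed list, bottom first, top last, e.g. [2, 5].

state after step 1 := [27]
2. PUSH 60 -> [27, 60]
3. SWAP -> [60, 27]
4. MUL -> [1620]
5. PUSH -26 -> [1620, -26]
6. DUP -> [1620, -26, -26]

[1620, -26, -26]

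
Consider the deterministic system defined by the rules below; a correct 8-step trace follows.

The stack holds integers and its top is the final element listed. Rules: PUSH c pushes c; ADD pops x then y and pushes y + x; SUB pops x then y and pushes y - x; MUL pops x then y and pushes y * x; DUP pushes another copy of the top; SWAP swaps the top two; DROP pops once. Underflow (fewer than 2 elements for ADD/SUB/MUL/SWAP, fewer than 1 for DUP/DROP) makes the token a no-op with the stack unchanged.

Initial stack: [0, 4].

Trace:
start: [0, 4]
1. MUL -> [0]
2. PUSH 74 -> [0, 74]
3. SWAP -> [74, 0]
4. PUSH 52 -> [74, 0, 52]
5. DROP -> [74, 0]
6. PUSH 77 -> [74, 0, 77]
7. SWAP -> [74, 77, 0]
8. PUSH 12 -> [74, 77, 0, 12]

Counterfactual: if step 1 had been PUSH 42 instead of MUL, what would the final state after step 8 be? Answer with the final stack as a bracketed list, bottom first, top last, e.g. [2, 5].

(re-executing from step 1 with the substitution; state before step 1: [0, 4])
1. PUSH 42 -> [0, 4, 42]
2. PUSH 74 -> [0, 4, 42, 74]
3. SWAP -> [0, 4, 74, 42]
4. PUSH 52 -> [0, 4, 74, 42, 52]
5. DROP -> [0, 4, 74, 42]
6. PUSH 77 -> [0, 4, 74, 42, 77]
7. SWAP -> [0, 4, 74, 77, 42]
8. PUSH 12 -> [0, 4, 74, 77, 42, 12]

[0, 4, 74, 77, 42, 12]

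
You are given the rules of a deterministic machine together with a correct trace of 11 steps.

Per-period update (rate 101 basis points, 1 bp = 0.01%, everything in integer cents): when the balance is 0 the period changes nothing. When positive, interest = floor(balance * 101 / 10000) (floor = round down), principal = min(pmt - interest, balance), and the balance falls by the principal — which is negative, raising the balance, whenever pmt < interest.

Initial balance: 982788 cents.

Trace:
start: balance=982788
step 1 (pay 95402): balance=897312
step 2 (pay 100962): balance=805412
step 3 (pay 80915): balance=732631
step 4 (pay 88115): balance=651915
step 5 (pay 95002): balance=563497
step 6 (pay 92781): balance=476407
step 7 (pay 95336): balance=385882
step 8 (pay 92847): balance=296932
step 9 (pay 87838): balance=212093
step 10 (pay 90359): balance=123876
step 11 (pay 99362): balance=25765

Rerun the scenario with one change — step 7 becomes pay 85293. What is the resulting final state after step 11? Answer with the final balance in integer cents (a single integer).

(re-executing from step 7 with the substitution; state before step 7: balance=476407)
step 7 (pay 85293): balance=395925
step 8 (pay 92847): balance=307076
step 9 (pay 87838): balance=222339
step 10 (pay 90359): balance=134225
step 11 (pay 99362): balance=36218

36218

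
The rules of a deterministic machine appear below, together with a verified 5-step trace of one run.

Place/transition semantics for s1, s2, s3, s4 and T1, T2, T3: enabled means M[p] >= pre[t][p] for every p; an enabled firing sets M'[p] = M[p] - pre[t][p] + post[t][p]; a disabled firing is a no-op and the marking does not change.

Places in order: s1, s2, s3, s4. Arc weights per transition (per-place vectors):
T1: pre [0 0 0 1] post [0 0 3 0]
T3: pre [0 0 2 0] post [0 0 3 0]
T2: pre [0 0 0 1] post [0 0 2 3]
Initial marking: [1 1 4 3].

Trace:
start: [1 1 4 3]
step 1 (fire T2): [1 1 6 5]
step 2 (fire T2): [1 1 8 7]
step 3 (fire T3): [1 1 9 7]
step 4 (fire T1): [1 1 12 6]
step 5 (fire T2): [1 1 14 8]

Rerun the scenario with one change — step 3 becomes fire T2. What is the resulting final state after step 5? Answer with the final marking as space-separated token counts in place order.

1 1 15 10

(re-executing from step 3 with the substitution; state before step 3: [1 1 8 7])
step 3 (fire T2): [1 1 10 9]
step 4 (fire T1): [1 1 13 8]
step 5 (fire T2): [1 1 15 10]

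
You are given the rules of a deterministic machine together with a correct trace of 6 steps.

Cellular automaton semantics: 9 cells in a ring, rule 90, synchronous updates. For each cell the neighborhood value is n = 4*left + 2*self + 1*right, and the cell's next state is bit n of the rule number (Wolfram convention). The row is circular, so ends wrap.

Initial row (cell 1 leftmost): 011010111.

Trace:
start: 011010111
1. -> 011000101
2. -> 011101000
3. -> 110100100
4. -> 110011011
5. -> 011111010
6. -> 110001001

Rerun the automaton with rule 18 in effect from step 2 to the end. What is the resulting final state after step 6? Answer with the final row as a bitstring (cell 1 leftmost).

(re-executing steps 2..6 under rule 18; state before step 2: 011000101)
2. -> 000101000
3. -> 001000100
4. -> 010101010
5. -> 100000001
6. -> 010000010

010000010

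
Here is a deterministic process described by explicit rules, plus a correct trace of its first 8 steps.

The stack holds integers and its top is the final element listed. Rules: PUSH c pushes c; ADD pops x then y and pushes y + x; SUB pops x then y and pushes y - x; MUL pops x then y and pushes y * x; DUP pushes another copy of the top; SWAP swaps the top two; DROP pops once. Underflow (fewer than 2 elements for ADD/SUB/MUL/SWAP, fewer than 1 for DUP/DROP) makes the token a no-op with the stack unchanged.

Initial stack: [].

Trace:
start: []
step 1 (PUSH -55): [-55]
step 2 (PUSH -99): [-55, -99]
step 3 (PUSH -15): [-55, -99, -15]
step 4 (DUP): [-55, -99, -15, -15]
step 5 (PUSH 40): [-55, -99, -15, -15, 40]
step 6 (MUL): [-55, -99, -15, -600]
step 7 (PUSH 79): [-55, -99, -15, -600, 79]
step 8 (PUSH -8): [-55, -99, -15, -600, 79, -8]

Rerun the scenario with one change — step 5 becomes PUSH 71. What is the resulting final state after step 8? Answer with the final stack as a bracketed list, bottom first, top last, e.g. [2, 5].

[-55, -99, -15, -1065, 79, -8]

(re-executing from step 5 with the substitution; state before step 5: [-55, -99, -15, -15])
step 5 (PUSH 71): [-55, -99, -15, -15, 71]
step 6 (MUL): [-55, -99, -15, -1065]
step 7 (PUSH 79): [-55, -99, -15, -1065, 79]
step 8 (PUSH -8): [-55, -99, -15, -1065, 79, -8]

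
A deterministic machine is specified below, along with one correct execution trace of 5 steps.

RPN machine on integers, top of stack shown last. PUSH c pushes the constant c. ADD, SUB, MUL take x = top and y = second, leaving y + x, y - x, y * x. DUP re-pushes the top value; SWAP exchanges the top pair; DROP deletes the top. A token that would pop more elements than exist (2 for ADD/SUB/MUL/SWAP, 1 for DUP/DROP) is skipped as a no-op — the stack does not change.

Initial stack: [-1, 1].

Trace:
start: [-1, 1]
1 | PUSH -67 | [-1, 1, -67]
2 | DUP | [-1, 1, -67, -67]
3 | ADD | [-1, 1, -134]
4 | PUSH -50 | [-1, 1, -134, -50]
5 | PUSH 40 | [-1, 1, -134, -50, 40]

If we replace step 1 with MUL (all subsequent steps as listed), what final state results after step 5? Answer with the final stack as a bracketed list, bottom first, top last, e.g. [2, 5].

[-2, -50, 40]

(re-executing from step 1 with the substitution; state before step 1: [-1, 1])
1 | MUL | [-1]
2 | DUP | [-1, -1]
3 | ADD | [-2]
4 | PUSH -50 | [-2, -50]
5 | PUSH 40 | [-2, -50, 40]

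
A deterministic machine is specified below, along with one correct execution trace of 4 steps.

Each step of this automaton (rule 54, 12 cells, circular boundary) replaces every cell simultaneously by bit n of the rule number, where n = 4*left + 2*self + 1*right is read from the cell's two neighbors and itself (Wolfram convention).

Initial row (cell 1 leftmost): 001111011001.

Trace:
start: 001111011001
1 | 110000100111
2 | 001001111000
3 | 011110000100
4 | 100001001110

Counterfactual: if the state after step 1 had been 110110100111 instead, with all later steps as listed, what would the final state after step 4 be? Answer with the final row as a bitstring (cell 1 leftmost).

100001001110

state after step 1 := 110110100111
2 | 001001111000
3 | 011110000100
4 | 100001001110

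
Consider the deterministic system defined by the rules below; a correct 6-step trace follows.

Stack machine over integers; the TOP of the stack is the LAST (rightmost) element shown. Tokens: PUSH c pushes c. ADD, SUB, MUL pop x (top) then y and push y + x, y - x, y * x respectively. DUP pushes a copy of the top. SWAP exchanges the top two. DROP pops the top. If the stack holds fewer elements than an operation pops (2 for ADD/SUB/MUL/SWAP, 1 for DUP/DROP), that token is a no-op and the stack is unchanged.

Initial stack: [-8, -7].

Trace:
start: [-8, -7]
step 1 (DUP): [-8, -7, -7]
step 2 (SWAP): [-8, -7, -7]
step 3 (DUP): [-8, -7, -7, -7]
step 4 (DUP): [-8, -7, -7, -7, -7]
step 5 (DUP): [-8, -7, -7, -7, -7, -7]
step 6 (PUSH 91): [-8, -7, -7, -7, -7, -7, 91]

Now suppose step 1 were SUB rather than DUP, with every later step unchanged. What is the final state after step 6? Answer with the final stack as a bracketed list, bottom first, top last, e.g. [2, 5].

(re-executing from step 1 with the substitution; state before step 1: [-8, -7])
step 1 (SUB): [-1]
step 2 (SWAP): [-1]
step 3 (DUP): [-1, -1]
step 4 (DUP): [-1, -1, -1]
step 5 (DUP): [-1, -1, -1, -1]
step 6 (PUSH 91): [-1, -1, -1, -1, 91]

[-1, -1, -1, -1, 91]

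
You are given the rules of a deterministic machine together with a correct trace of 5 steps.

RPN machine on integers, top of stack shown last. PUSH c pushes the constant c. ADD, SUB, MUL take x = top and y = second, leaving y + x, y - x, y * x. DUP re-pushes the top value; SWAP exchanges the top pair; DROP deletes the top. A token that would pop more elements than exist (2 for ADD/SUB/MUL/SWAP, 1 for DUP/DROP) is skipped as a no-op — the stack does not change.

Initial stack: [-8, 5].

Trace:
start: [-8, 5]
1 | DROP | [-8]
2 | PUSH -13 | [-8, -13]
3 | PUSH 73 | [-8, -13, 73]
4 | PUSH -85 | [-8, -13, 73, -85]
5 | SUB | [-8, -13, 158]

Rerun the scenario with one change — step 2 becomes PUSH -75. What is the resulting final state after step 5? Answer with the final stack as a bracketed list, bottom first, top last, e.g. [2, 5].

[-8, -75, 158]

(re-executing from step 2 with the substitution; state before step 2: [-8])
2 | PUSH -75 | [-8, -75]
3 | PUSH 73 | [-8, -75, 73]
4 | PUSH -85 | [-8, -75, 73, -85]
5 | SUB | [-8, -75, 158]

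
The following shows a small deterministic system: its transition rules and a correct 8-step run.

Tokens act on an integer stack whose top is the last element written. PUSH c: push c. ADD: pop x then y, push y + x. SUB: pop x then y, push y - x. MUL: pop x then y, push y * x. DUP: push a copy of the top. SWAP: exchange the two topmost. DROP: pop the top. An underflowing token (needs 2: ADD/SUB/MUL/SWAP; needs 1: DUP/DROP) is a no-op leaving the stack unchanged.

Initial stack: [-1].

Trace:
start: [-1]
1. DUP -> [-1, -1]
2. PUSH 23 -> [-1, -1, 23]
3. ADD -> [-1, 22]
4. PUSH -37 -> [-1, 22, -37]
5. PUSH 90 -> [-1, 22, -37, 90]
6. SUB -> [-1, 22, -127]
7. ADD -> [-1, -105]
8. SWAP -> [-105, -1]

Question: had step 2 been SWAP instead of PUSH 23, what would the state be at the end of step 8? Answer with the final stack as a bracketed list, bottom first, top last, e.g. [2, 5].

(re-executing from step 2 with the substitution; state before step 2: [-1, -1])
2. SWAP -> [-1, -1]
3. ADD -> [-2]
4. PUSH -37 -> [-2, -37]
5. PUSH 90 -> [-2, -37, 90]
6. SUB -> [-2, -127]
7. ADD -> [-129]
8. SWAP -> [-129]

[-129]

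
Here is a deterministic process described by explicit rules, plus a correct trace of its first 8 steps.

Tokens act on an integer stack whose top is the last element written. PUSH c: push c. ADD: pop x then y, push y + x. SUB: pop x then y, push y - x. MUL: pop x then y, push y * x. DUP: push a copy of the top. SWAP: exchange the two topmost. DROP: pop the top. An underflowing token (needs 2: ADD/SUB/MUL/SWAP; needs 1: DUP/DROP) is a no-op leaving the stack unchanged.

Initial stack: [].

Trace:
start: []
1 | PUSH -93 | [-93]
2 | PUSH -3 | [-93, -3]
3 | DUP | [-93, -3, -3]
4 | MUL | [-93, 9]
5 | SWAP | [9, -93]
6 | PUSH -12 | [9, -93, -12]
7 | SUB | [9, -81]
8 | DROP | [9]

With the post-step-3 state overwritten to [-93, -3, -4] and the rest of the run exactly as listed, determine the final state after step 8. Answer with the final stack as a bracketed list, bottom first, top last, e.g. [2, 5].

[12]

state after step 3 := [-93, -3, -4]
4 | MUL | [-93, 12]
5 | SWAP | [12, -93]
6 | PUSH -12 | [12, -93, -12]
7 | SUB | [12, -81]
8 | DROP | [12]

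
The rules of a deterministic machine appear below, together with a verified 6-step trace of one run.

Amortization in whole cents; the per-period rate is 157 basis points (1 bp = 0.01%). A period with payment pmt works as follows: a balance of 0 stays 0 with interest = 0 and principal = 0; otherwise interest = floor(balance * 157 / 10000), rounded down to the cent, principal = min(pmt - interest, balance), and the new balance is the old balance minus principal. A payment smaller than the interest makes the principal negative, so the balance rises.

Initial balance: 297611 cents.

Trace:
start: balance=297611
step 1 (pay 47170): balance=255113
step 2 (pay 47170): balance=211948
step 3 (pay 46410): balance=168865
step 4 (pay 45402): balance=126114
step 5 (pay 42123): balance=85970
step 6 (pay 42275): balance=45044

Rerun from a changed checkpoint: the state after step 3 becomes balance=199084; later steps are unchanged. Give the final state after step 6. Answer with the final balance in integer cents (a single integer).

76709

state after step 3 := balance=199084
step 4 (pay 45402): balance=156807
step 5 (pay 42123): balance=117145
step 6 (pay 42275): balance=76709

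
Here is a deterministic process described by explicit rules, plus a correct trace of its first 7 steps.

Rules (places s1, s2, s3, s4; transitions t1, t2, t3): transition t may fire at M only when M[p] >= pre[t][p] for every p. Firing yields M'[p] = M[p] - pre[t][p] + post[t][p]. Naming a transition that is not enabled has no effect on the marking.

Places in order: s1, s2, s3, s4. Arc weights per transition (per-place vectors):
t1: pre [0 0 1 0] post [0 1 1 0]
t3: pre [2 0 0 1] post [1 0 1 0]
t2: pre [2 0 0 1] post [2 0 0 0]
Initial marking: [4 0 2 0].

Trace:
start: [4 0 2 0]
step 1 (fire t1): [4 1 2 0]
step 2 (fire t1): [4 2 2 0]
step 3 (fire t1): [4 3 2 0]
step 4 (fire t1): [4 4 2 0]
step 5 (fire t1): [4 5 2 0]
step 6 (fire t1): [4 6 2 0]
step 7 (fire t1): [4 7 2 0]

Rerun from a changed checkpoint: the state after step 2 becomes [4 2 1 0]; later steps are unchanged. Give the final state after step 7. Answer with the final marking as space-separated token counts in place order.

4 7 1 0

state after step 2 := [4 2 1 0]
step 3 (fire t1): [4 3 1 0]
step 4 (fire t1): [4 4 1 0]
step 5 (fire t1): [4 5 1 0]
step 6 (fire t1): [4 6 1 0]
step 7 (fire t1): [4 7 1 0]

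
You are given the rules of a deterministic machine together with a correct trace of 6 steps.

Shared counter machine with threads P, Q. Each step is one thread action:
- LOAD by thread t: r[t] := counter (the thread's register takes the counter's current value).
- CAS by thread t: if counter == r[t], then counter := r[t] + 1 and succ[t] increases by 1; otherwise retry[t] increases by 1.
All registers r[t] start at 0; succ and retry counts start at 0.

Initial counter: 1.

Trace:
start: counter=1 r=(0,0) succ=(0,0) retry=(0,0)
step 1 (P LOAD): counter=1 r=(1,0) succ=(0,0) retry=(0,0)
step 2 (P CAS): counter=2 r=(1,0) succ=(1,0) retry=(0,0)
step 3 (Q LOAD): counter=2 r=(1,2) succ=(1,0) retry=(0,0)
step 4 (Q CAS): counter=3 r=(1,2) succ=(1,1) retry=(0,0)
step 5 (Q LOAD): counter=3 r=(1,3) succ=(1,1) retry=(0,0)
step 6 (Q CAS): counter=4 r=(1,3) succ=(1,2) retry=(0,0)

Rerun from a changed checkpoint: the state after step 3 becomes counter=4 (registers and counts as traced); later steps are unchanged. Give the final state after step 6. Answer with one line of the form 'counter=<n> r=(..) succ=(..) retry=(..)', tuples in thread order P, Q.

counter=5 r=(1,4) succ=(1,1) retry=(0,1)

state after step 3 := counter=4 r=(1,2) succ=(1,0) retry=(0,0)
step 4 (Q CAS): counter=4 r=(1,2) succ=(1,0) retry=(0,1)
step 5 (Q LOAD): counter=4 r=(1,4) succ=(1,0) retry=(0,1)
step 6 (Q CAS): counter=5 r=(1,4) succ=(1,1) retry=(0,1)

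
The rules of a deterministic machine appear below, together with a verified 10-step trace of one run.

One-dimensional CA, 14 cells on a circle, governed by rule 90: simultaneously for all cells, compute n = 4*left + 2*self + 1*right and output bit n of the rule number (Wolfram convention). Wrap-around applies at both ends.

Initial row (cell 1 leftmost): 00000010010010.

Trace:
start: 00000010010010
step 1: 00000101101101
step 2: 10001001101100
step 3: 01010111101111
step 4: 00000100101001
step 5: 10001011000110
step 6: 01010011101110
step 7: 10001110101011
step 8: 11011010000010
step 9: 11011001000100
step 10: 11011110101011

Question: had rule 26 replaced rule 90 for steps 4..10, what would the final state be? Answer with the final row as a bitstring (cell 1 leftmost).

(re-executing steps 4..10 under rule 26; state before step 4: 01010111101111)
step 4: 00000100001000
step 5: 00001010010100
step 6: 00010001100010
step 7: 00101011010101
step 8: 11000010000000
step 9: 10100101000001
step 10: 00011000100011

00011000100011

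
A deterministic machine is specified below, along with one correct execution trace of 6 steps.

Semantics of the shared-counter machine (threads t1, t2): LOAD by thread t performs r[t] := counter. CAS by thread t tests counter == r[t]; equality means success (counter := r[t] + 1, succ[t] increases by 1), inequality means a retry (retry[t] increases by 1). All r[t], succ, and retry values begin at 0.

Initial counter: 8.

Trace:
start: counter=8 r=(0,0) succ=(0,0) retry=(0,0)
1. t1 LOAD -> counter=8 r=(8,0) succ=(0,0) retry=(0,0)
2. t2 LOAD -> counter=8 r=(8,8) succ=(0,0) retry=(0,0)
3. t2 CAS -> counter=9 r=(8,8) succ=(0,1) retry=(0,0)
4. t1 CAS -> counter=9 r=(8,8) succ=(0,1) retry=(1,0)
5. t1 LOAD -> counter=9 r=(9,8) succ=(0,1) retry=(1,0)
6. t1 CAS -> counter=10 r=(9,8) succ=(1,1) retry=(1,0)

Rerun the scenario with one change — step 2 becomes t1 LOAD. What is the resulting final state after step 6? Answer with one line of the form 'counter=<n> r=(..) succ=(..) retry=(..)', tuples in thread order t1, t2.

counter=10 r=(9,0) succ=(2,0) retry=(0,1)

(re-executing from step 2 with the substitution; state before step 2: counter=8 r=(8,0) succ=(0,0) retry=(0,0))
2. t1 LOAD -> counter=8 r=(8,0) succ=(0,0) retry=(0,0)
3. t2 CAS -> counter=8 r=(8,0) succ=(0,0) retry=(0,1)
4. t1 CAS -> counter=9 r=(8,0) succ=(1,0) retry=(0,1)
5. t1 LOAD -> counter=9 r=(9,0) succ=(1,0) retry=(0,1)
6. t1 CAS -> counter=10 r=(9,0) succ=(2,0) retry=(0,1)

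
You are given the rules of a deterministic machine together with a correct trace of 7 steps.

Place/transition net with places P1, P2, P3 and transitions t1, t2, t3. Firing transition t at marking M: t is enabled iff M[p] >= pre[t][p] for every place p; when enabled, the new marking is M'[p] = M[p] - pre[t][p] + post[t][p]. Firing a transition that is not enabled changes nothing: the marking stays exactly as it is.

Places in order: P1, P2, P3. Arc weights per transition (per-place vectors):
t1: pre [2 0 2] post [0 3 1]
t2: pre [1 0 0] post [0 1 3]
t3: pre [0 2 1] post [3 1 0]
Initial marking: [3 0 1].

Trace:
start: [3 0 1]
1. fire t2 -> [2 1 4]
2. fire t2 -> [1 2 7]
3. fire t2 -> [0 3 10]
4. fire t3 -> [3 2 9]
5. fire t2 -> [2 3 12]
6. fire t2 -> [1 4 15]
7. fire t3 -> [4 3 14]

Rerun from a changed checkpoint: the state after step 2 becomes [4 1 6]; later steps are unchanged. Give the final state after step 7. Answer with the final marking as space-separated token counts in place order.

7 2 13

state after step 2 := [4 1 6]
3. fire t2 -> [3 2 9]
4. fire t3 -> [6 1 8]
5. fire t2 -> [5 2 11]
6. fire t2 -> [4 3 14]
7. fire t3 -> [7 2 13]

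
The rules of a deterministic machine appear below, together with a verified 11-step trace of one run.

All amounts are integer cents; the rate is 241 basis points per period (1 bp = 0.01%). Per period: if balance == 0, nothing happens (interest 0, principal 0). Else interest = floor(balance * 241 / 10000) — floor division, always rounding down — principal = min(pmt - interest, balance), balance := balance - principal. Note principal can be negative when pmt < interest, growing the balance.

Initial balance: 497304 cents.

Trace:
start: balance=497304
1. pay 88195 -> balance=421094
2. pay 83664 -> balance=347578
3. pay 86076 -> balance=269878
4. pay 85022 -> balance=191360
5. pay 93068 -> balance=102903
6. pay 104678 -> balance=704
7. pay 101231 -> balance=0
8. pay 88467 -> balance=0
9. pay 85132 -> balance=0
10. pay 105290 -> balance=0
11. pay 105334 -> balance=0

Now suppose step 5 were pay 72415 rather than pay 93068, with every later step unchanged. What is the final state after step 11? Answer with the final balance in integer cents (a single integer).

0

(re-executing from step 5 with the substitution; state before step 5: balance=191360)
5. pay 72415 -> balance=123556
6. pay 104678 -> balance=21855
7. pay 101231 -> balance=0
8. pay 88467 -> balance=0
9. pay 85132 -> balance=0
10. pay 105290 -> balance=0
11. pay 105334 -> balance=0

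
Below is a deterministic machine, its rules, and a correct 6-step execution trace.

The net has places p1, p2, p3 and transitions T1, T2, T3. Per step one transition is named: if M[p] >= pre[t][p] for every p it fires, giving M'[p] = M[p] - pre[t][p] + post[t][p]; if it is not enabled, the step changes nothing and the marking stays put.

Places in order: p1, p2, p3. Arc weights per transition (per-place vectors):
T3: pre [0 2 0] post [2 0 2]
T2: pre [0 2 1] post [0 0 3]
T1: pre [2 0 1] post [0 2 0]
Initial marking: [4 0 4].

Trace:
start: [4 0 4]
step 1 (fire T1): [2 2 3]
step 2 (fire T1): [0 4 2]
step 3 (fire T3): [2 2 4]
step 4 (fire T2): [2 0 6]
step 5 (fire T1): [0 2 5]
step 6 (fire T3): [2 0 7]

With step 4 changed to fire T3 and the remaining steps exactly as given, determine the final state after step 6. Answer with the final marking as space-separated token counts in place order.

(re-executing from step 4 with the substitution; state before step 4: [2 2 4])
step 4 (fire T3): [4 0 6]
step 5 (fire T1): [2 2 5]
step 6 (fire T3): [4 0 7]

4 0 7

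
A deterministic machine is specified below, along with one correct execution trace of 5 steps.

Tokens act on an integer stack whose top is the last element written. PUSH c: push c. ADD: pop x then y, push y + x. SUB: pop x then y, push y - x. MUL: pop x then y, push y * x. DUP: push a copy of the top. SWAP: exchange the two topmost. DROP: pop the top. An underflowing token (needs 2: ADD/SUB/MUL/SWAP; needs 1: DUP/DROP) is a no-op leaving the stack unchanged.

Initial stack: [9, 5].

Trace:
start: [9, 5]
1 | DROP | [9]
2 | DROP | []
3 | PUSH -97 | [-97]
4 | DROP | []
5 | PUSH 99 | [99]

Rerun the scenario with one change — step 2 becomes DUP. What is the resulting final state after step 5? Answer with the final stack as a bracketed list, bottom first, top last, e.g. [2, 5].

[9, 9, 99]

(re-executing from step 2 with the substitution; state before step 2: [9])
2 | DUP | [9, 9]
3 | PUSH -97 | [9, 9, -97]
4 | DROP | [9, 9]
5 | PUSH 99 | [9, 9, 99]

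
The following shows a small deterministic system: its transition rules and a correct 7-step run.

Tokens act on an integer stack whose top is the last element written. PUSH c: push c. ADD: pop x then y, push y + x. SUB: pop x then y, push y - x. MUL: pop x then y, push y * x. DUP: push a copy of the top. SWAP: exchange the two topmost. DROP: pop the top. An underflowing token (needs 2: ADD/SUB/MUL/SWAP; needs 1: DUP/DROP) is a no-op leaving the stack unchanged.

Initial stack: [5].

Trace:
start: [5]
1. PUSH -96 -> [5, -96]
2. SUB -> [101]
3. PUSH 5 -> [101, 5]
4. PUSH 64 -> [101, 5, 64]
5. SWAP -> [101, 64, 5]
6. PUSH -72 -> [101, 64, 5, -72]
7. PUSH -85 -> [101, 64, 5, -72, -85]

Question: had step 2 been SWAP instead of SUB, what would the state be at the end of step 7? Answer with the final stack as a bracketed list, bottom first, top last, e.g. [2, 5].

(re-executing from step 2 with the substitution; state before step 2: [5, -96])
2. SWAP -> [-96, 5]
3. PUSH 5 -> [-96, 5, 5]
4. PUSH 64 -> [-96, 5, 5, 64]
5. SWAP -> [-96, 5, 64, 5]
6. PUSH -72 -> [-96, 5, 64, 5, -72]
7. PUSH -85 -> [-96, 5, 64, 5, -72, -85]

[-96, 5, 64, 5, -72, -85]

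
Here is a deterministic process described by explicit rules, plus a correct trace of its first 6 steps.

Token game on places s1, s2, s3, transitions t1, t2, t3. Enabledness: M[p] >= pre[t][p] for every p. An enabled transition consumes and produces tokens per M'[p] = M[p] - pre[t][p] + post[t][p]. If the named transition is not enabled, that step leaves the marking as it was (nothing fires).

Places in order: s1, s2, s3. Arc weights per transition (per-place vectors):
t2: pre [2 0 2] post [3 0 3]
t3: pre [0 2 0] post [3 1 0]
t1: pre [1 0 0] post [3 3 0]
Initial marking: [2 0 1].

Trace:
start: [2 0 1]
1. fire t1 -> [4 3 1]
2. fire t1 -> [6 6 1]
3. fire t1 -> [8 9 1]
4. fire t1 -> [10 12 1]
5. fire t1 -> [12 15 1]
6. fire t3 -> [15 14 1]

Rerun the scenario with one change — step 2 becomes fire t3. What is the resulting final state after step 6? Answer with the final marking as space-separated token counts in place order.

16 10 1

(re-executing from step 2 with the substitution; state before step 2: [4 3 1])
2. fire t3 -> [7 2 1]
3. fire t1 -> [9 5 1]
4. fire t1 -> [11 8 1]
5. fire t1 -> [13 11 1]
6. fire t3 -> [16 10 1]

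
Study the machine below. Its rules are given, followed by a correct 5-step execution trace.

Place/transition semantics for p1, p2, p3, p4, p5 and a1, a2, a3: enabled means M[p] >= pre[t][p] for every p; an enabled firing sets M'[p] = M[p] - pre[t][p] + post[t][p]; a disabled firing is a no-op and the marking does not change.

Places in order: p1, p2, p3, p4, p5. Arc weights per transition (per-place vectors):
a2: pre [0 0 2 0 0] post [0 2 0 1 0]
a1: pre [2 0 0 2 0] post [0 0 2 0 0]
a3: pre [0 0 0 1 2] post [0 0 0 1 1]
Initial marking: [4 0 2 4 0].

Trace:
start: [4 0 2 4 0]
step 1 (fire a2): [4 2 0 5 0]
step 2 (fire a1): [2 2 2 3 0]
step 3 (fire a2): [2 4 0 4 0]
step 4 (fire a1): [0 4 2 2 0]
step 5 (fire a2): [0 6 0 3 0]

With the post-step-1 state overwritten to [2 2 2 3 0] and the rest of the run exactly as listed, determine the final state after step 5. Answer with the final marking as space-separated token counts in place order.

state after step 1 := [2 2 2 3 0]
step 2 (fire a1): [0 2 4 1 0]
step 3 (fire a2): [0 4 2 2 0]
step 4 (fire a1): [0 4 2 2 0]
step 5 (fire a2): [0 6 0 3 0]

0 6 0 3 0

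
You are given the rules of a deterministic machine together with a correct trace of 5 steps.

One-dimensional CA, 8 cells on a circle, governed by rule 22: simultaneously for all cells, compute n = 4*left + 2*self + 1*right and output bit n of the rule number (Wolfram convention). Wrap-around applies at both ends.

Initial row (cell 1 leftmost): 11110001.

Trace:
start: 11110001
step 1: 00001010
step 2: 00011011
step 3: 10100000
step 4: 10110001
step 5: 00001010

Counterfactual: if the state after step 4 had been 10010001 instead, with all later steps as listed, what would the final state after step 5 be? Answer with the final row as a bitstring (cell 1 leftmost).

01111010

state after step 4 := 10010001
step 5: 01111010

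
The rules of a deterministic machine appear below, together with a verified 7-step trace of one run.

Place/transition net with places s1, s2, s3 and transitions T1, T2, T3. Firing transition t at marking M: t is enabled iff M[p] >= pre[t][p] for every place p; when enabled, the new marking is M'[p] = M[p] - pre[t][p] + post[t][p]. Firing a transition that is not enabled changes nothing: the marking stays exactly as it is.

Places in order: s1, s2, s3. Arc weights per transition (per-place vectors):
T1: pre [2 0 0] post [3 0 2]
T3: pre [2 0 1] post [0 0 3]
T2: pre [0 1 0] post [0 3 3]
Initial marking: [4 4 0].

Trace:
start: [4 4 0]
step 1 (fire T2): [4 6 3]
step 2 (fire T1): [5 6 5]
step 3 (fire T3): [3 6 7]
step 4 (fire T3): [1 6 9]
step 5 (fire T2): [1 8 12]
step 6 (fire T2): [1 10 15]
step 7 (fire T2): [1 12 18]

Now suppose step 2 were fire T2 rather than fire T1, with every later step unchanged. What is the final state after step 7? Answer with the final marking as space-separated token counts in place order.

0 14 19

(re-executing from step 2 with the substitution; state before step 2: [4 6 3])
step 2 (fire T2): [4 8 6]
step 3 (fire T3): [2 8 8]
step 4 (fire T3): [0 8 10]
step 5 (fire T2): [0 10 13]
step 6 (fire T2): [0 12 16]
step 7 (fire T2): [0 14 19]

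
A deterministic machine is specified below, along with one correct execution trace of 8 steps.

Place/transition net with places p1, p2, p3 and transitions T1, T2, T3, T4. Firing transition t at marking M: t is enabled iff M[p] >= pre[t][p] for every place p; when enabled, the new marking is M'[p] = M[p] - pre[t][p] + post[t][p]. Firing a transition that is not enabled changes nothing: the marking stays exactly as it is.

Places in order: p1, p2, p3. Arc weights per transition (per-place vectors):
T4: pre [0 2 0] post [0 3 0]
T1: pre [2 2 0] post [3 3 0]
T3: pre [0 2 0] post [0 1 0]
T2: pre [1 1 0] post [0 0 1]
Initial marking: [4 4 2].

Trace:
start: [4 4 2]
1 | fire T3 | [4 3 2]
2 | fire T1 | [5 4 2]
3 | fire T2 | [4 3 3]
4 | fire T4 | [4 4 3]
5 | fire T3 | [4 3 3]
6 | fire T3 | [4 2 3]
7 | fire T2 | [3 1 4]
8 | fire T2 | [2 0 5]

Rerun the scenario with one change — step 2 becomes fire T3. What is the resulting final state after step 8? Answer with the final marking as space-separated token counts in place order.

2 0 4

(re-executing from step 2 with the substitution; state before step 2: [4 3 2])
2 | fire T3 | [4 2 2]
3 | fire T2 | [3 1 3]
4 | fire T4 | [3 1 3]
5 | fire T3 | [3 1 3]
6 | fire T3 | [3 1 3]
7 | fire T2 | [2 0 4]
8 | fire T2 | [2 0 4]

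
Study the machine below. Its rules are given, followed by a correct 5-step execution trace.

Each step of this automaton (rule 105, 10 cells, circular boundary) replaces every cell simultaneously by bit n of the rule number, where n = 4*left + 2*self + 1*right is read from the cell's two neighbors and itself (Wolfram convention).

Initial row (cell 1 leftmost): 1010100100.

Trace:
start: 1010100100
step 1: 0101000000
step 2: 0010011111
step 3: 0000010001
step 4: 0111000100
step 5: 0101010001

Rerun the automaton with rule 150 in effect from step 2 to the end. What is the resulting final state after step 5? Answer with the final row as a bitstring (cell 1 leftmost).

(re-executing steps 2..5 under rule 150; state before step 2: 0101000000)
step 2: 1101100000
step 3: 0000010001
step 4: 1000111011
step 5: 0101010001

0101010001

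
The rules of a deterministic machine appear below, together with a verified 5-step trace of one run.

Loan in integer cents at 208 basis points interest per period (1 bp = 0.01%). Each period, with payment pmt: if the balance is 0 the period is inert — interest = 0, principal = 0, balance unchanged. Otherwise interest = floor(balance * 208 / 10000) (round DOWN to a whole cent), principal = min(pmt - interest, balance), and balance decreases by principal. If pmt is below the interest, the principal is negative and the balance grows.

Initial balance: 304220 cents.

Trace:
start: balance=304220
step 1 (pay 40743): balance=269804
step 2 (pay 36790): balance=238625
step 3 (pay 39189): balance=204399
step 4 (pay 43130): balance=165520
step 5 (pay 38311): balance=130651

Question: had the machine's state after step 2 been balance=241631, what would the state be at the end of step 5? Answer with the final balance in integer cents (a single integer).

state after step 2 := balance=241631
step 3 (pay 39189): balance=207467
step 4 (pay 43130): balance=168652
step 5 (pay 38311): balance=133848

133848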